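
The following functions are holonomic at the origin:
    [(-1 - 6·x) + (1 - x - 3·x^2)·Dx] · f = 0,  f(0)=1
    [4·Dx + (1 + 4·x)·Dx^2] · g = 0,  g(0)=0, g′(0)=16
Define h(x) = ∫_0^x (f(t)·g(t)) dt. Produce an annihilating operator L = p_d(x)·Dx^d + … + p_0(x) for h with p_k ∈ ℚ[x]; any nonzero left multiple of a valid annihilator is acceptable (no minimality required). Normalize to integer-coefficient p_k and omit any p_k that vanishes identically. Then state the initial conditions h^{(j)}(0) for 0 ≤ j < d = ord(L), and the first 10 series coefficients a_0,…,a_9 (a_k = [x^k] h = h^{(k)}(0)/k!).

f: a_k = 1, 1, 4, 7, 19, 40, 97, 217, 508, 1159, …
g: a_k = 0, 16, -32, 256/3, -256, 4096/5, -8192/3, 65536/7, -32768, 1048576/9, …
Product ⇒ symmetric product L₀, ord ≤ 2.
∫: right-multiply L₀ by Dx.
L = (10 + 48·x)·Dx + (-2 + 24·x + 60·x^2)·Dx^2 + (-1 - 3·x + 7·x^2 + 12·x^3)·Dx^3  (order 3).
h: a_k = 0, 0, 8, -16/3, 88/3, -112/3, 7384/45, -34592/105, 131378/105, -3116048/945, …
ICs: h(0) = 0, h′(0) = 0, h′′(0) = 16.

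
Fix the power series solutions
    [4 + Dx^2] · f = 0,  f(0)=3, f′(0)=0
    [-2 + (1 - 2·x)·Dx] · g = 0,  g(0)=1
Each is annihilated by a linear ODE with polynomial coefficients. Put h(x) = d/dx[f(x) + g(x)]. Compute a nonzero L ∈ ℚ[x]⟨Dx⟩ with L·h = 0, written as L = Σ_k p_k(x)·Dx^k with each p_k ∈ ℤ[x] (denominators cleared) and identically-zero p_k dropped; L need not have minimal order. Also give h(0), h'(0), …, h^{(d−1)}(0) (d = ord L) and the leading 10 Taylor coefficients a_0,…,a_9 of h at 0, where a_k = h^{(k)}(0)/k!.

L = (208 - 64·x + 64·x^2) + (-28 + 72·x - 48·x^2 + 32·x^3)·Dx + (52 - 16·x + 16·x^2)·Dx^2 + (-7 + 18·x - 12·x^2 + 8·x^3)·Dx^3  (order 3).
h: a_k = 2, -4, 24, 72, 160, 1912/5, 896, 215056/105, 4608, 9676792/945, …
ICs: h(0) = 2, h′(0) = -4, h′′(0) = 48.

f: a_k = 3, 0, -6, 0, 2, 0, -4/15, 0, 2/105, 0, …
g: a_k = 1, 2, 4, 8, 16, 32, 64, 128, 256, 512, …
L₀ := lclm(L_f,L_g); ord L₀ ≤ 2+1.
Differentiate: ansatz ord ≤ ord L₀ ⇒ L.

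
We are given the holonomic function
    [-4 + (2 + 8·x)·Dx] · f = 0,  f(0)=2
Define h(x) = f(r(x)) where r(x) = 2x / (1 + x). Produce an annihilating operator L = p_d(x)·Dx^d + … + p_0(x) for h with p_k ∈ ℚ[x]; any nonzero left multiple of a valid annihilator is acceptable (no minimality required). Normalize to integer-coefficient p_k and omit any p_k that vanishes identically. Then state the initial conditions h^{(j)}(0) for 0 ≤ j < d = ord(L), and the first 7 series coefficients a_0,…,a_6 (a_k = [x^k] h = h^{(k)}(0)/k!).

f: a_k = 2, 4, -4, 8, -20, 56, -168, …
L₀ from L_f via x↦r, Dx↦r'^{-1}Dx.
L = -4 + (1 + 10·x + 9·x^2)·Dx  (order 1).
h: a_k = 2, 8, -24, 104, -568, 3528, -23640, …
ICs: h(0) = 2.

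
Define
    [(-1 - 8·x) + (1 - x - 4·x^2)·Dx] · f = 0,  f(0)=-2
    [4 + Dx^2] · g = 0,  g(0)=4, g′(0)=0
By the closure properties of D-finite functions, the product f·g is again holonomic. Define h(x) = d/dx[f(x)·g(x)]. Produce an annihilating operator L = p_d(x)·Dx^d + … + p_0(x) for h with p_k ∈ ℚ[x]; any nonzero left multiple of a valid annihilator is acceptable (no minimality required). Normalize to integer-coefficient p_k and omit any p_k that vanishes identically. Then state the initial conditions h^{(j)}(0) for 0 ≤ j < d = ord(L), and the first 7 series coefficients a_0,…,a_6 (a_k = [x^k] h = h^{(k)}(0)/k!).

L = (18 - 8·x - 28·x^2 + 32·x^3 + 64·x^4) + (4 + 34·x + 24·x^2 + 64·x^3)·Dx + (-1 + x^2 + 8·x^3 + 16·x^4)·Dx^2  (order 2).
h: a_k = -8, -48, -168, -1888/3, -5720/3, -90896/15, -798616/45, …
ICs: h(0) = -8, h′(0) = -48.

f: a_k = -2, -2, -10, -18, -58, -130, -362, …
g: a_k = 4, 0, -8, 0, 8/3, 0, -16/45, …
Sym-product of L_f,L_g gives L₀ (≤ ord 2).
h₀' ⇒ L via d/dx closure of L₀.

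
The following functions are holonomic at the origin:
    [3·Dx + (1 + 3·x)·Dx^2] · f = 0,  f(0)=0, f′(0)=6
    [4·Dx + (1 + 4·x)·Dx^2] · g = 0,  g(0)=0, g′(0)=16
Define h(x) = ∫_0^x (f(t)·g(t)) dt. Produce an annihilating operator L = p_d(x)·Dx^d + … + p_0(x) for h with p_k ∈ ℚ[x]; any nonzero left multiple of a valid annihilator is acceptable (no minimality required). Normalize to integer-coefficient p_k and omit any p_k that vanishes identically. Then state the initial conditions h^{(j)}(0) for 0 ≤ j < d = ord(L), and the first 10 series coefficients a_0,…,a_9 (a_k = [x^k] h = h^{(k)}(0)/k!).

L = (600 + 4032·x + 6912·x^2)·Dx^2 + (854 + 8808·x + 30240·x^2 + 34560·x^3)·Dx^3 + (172 + 2380·x + 12312·x^2 + 28224·x^3 + 24192·x^4)·Dx^4 + (7 + 122·x + 847·x^2 + 2928·x^3 + 5040·x^4 + 3456·x^5)·Dx^5  (order 5).
h: a_k = 0, 0, 0, 32, -84, 1088/5, -588, 58032/35, -24262/5, 307840/21, …
ICs: h(0) = 0, h′(0) = 0, h′′(0) = 0, h′′′(0) = 192, h′′′′(0) = -2016.

f: a_k = 0, 6, -9, 18, -81/2, 486/5, -243, 4374/7, -6561/4, 4374, …
g: a_k = 0, 16, -32, 256/3, -256, 4096/5, -8192/3, 65536/7, -32768, 1048576/9, …
h₀=f·g: eliminate ⇒ L₀, order ≤ 2·2.
h=∫h₀ ⇒ L = L₀·Dx.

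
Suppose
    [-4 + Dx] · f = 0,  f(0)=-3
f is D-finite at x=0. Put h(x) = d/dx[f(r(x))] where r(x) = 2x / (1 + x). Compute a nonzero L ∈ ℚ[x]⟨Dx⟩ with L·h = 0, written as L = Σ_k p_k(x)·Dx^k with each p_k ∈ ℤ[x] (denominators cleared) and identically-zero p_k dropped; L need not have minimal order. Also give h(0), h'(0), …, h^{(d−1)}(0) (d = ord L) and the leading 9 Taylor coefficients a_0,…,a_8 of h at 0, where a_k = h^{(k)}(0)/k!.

L = (6 - 2·x) + (-1 - 2·x - x^2)·Dx  (order 1).
h: a_k = -24, -144, -264, -32, 264, -368/5, -3224/15, 9024/35, -4504/105, …
ICs: h(0) = -24.

f: a_k = -3, -12, -24, -32, -32, -128/5, -256/15, -1024/105, -512/105, …
Change of var in L_f (x↦r) gives L₀.
h=h₀': d/dx-closure on L₀ ⇒ L.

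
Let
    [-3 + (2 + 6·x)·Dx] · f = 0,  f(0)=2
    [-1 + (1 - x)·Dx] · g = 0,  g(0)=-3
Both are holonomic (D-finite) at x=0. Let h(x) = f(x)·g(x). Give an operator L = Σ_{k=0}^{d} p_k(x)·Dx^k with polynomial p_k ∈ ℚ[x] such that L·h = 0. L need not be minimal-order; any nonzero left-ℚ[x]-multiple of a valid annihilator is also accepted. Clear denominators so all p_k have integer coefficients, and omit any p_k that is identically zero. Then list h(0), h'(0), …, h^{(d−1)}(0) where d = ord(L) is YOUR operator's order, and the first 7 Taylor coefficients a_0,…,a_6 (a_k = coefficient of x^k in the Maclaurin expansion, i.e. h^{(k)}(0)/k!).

L = (5 + 3·x) + (-2 - 4·x + 6·x^2)·Dx  (order 1).
h: a_k = -6, -15, -33/4, -147/8, 39/64, -5025/128, 25827/512, …
ICs: h(0) = -6.

f: a_k = 2, 3, -9/4, 27/8, -405/64, 1701/128, -15309/512, …
g: a_k = -3, -3, -3, -3, -3, -3, -3, …
Sym-product of L_f,L_g gives L₀ (≤ ord 1).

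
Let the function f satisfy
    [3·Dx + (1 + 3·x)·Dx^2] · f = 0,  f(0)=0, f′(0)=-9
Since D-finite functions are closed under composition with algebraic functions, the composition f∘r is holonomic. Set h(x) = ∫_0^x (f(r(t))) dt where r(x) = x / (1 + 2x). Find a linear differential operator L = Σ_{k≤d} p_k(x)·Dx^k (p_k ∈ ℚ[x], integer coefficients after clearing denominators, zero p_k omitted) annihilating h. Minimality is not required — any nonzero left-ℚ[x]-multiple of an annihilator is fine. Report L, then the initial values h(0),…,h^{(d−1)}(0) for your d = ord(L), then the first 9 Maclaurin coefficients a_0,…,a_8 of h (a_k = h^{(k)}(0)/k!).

L = (7 + 20·x)·Dx^2 + (1 + 7·x + 10·x^2)·Dx^3  (order 3).
h: a_k = 0, 0, -9/2, 21/2, -117/4, 1827/20, -3093/10, 2223/2, -233991/56, …
ICs: h(0) = 0, h′(0) = 0, h′′(0) = -9.

f: a_k = 0, -9, 27/2, -27, 243/4, -729/5, 729/2, -6561/7, 19683/8, …
Substitute x→r, Dx→(1/r')Dx; clear ⇒ L₀.
Integrate: L := L₀·Dx.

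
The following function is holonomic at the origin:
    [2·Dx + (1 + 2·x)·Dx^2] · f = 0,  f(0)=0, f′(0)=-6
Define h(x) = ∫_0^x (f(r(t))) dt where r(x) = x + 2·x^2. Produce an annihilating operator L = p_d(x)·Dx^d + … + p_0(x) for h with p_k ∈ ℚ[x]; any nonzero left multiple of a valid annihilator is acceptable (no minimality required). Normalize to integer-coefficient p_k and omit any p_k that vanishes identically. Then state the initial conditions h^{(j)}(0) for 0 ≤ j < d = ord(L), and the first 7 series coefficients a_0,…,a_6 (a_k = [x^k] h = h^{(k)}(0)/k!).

f: a_k = 0, -6, 6, -8, 12, -96/5, 32, …
Substitute x→r, Dx→(1/r')Dx; clear ⇒ L₀.
h=∫h₀ ⇒ L = L₀·Dx.
L = (-2 + 8·x + 16·x^2)·Dx^2 + (1 + 6·x + 12·x^2 + 16·x^3)·Dx^3  (order 3).
h: a_k = 0, 0, -3, -2, 4, -12/5, -16/5, …
ICs: h(0) = 0, h′(0) = 0, h′′(0) = -6.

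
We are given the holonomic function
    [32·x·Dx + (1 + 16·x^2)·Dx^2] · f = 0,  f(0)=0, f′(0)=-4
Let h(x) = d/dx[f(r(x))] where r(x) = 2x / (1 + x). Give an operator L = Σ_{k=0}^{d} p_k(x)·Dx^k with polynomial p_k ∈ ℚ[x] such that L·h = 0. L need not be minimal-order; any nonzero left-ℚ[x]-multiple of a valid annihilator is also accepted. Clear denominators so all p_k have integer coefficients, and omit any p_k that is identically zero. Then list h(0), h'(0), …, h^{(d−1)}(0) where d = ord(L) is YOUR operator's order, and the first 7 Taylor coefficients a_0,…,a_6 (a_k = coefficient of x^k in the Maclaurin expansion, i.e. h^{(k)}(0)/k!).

f: a_k = 0, -4, 0, 64/3, 0, -1024/5, 0, …
L₀ from L_f via x↦r, Dx↦r'^{-1}Dx.
h=h₀': d/dx-closure on L₀ ⇒ L.
L = (2 + 130·x) + (1 + 2·x + 65·x^2)·Dx  (order 1).
h: a_k = -8, 16, 488, -2016, -27688, 186416, 1426888, …
ICs: h(0) = -8.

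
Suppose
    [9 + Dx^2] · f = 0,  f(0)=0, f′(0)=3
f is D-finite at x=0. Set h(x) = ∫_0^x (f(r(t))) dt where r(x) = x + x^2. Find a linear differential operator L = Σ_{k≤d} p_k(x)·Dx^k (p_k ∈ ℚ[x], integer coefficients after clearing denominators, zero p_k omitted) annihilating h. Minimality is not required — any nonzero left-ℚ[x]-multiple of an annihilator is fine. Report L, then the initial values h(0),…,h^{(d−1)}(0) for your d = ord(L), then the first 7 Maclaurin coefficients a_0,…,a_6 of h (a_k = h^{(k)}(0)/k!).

f: a_k = 0, 3, 0, -9/2, 0, 81/40, 0, …
L₀ from L_f via x↦r, Dx↦r'^{-1}Dx.
Integrate: L := L₀·Dx.
L = (9 + 54·x + 108·x^2 + 72·x^3)·Dx - 2·Dx^2 + (1 + 2·x)·Dx^3  (order 3).
h: a_k = 0, 0, 3/2, 1, -9/8, -27/10, -153/80, …
ICs: h(0) = 0, h′(0) = 0, h′′(0) = 3.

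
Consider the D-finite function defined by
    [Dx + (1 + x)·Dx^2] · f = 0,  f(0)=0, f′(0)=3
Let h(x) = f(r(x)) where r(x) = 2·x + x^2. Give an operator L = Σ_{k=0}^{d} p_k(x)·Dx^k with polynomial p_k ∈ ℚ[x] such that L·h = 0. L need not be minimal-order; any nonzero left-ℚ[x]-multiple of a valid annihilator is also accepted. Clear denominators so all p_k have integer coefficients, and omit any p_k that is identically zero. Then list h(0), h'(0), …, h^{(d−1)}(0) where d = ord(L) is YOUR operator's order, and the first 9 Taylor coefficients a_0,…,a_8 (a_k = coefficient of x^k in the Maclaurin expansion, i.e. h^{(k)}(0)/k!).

L = Dx + (1 + x)·Dx^2  (order 2).
h: a_k = 0, 6, -3, 2, -3/2, 6/5, -1, 6/7, -3/4, …
ICs: h(0) = 0, h′(0) = 6.

f: a_k = 0, 3, -3/2, 1, -3/4, 3/5, -1/2, 3/7, -3/8, …
h₀=f(r): pull back L_f along r ⇒ L₀.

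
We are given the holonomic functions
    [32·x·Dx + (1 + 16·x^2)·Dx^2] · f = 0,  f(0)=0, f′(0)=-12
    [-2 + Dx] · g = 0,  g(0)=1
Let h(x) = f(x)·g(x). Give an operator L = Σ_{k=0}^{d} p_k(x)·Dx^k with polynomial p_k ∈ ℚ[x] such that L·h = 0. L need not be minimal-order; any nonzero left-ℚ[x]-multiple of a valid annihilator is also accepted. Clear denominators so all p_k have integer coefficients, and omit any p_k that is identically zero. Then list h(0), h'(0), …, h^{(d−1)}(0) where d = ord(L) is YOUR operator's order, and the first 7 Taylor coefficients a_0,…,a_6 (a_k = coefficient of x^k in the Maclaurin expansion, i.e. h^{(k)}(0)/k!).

L = (4 - 64·x + 64·x^2) + (-4 + 32·x - 64·x^2)·Dx + (1 + 16·x^2)·Dx^2  (order 2).
h: a_k = 0, -12, -24, 40, 112, -2472/5, -3440/3, …
ICs: h(0) = 0, h′(0) = -12.

f: a_k = 0, -12, 0, 64, 0, -3072/5, 0, …
g: a_k = 1, 2, 2, 4/3, 2/3, 4/15, 4/45, …
h₀=f·g: eliminate ⇒ L₀, order ≤ 2·1.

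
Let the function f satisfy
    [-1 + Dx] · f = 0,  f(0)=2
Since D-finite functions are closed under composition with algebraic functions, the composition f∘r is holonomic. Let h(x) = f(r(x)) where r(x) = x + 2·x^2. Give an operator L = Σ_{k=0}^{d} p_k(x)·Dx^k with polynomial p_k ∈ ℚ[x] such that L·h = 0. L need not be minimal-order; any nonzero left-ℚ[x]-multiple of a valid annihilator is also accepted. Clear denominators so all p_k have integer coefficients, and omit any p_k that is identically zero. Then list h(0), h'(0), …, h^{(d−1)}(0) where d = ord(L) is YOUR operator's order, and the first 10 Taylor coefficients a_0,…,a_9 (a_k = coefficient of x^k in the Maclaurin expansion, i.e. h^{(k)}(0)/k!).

f: a_k = 2, 2, 1, 1/3, 1/12, 1/60, 1/360, 1/2520, 1/20160, 1/181440, …
f∘r: x↦r, Dx↦Dx/r' in L_f ⇒ L₀.
L = (-1 - 4·x) + Dx  (order 1).
h: a_k = 2, 2, 5, 13/3, 73/12, 281/60, 1741/360, 1697/504, 57233/20160, 328753/181440, …
ICs: h(0) = 2.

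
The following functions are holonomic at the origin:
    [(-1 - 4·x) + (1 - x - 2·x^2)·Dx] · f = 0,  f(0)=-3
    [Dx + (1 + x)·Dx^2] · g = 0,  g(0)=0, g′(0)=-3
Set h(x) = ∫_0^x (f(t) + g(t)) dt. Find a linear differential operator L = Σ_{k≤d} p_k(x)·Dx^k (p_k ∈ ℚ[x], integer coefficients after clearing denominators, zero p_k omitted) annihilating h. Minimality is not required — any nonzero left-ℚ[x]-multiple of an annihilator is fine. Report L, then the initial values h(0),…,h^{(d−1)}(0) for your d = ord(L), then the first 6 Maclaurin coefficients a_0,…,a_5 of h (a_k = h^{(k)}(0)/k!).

L = (42 + 144·x + 144·x^2 + 96·x^3)·Dx^2 + (28 + 172·x + 312·x^2 + 328·x^3 + 160·x^4)·Dx^3 + (-7 - 14·x + 5·x^2 + 56·x^3 + 76·x^4 + 32·x^5)·Dx^4  (order 4).
h: a_k = 0, -3, -3, -5/2, -4, -129/20, …
ICs: h(0) = 0, h′(0) = -3, h′′(0) = -6, h′′′(0) = -15.

f: a_k = -3, -3, -9, -15, -33, -63, …
g: a_k = 0, -3, 3/2, -1, 3/4, -3/5, …
h₀=f+g: left-lcm gives L₀, ord ≤ 3.
∫: right-multiply L₀ by Dx.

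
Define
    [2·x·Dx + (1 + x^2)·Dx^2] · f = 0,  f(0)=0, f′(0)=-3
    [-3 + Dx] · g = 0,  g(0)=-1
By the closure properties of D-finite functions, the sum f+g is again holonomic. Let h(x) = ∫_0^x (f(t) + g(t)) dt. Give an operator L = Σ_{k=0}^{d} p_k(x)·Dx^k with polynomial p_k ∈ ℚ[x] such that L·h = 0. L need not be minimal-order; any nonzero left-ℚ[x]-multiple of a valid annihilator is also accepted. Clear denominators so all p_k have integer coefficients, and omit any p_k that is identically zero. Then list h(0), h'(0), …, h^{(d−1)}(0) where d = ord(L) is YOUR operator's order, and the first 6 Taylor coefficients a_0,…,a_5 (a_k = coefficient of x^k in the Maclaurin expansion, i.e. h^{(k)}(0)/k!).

L = (6 - 18·x - 18·x^2 - 18·x^3)·Dx^2 + (-11 - 12·x^2 - 9·x^4)·Dx^3 + (3 + 2·x + 6·x^2 + 2·x^3 + 3·x^4)·Dx^4  (order 4).
h: a_k = 0, -1, -3, -3/2, -7/8, -27/40, …
ICs: h(0) = 0, h′(0) = -1, h′′(0) = -6, h′′′(0) = -9.

f: a_k = 0, -3, 0, 1, 0, -3/5, …
g: a_k = -1, -3, -9/2, -9/2, -27/8, -81/40, …
L₀ := lclm(L_f,L_g); ord L₀ ≤ 2+1.
h=∫h₀ ⇒ L = L₀·Dx.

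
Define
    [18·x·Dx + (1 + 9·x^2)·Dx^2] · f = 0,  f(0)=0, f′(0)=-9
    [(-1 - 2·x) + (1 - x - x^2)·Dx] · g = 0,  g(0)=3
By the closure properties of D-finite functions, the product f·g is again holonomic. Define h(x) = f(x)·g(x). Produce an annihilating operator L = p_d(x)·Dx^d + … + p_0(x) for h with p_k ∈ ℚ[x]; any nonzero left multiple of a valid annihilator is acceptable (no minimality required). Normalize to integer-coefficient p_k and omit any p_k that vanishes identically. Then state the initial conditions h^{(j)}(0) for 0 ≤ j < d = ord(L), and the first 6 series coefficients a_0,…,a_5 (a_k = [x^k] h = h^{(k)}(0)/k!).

L = (2 + 18·x + 54·x^2) + (2 - 14·x + 36·x^2 + 54·x^3)·Dx + (-1 + x - 8·x^2 + 9·x^3 + 9·x^4)·Dx^2  (order 2).
h: a_k = 0, -27, -27, 27, 0, -2052/5, …
ICs: h(0) = 0, h′(0) = -27.

f: a_k = 0, -9, 0, 27, 0, -729/5, …
g: a_k = 3, 3, 6, 9, 15, 24, …
h₀=f·g: eliminate ⇒ L₀, order ≤ 2·1.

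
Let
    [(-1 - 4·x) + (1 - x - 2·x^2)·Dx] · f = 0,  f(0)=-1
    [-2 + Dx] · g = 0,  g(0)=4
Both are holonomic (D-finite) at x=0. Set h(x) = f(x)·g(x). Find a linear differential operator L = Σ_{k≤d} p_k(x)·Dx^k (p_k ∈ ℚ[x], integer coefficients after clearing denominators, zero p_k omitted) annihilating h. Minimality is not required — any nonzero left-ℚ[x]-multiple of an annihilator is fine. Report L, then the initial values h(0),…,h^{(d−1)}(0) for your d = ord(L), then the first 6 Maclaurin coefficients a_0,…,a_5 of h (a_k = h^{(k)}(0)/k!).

L = (3 + 2·x - 4·x^2) + (-1 + x + 2·x^2)·Dx  (order 1).
h: a_k = -4, -12, -28, -172/3, -116, -3476/15, …
ICs: h(0) = -4.

f: a_k = -1, -1, -3, -5, -11, -21, …
g: a_k = 4, 8, 8, 16/3, 8/3, 16/15, …
f·g: L₀ = L_f ⊗_s L_g, ord ≤ 1·1.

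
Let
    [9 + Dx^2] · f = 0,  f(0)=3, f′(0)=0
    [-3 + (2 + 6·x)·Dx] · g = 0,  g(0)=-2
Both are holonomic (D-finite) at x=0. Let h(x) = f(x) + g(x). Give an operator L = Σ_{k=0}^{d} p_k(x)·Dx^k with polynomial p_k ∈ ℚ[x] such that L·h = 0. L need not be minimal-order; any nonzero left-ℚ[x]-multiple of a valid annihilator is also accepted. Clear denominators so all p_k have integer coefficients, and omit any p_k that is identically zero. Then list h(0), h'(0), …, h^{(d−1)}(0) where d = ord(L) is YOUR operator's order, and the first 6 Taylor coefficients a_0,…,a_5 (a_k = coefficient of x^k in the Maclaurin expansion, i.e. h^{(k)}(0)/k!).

L = (-63 - 216·x - 324·x^2) + (18 + 198·x + 648·x^2 + 648·x^3)·Dx + (-7 - 24·x - 36·x^2)·Dx^2 + (2 + 22·x + 72·x^2 + 72·x^3)·Dx^3  (order 3).
h: a_k = 1, -3, -45/4, -27/8, 1053/64, -1701/128, …
ICs: h(0) = 1, h′(0) = -3, h′′(0) = -45/2.

f: a_k = 3, 0, -27/2, 0, 81/8, 0, …
g: a_k = -2, -3, 9/4, -27/8, 405/64, -1701/128, …
h₀=f+g: left-lcm gives L₀, ord ≤ 3.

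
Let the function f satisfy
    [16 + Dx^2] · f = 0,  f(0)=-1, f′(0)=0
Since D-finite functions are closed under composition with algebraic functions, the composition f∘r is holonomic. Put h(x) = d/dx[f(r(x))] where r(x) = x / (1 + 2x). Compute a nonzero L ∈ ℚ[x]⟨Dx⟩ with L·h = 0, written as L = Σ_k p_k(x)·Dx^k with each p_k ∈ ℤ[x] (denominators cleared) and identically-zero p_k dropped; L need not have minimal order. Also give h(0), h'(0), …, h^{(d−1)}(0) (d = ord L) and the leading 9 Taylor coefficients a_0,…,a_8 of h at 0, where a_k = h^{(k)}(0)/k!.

f: a_k = -1, 0, 8, 0, -32/3, 0, 256/45, 0, -512/315, …
L₀ from L_f via x↦r, Dx↦r'^{-1}Dx.
h₀' ⇒ L via d/dx closure of L₀.
L = (40 + 96·x + 96·x^2) + (12 + 72·x + 144·x^2 + 96·x^3)·Dx + (1 + 8·x + 24·x^2 + 32·x^3 + 16·x^4)·Dx^2  (order 2).
h: a_k = 0, 16, -96, 1024/3, -2560/3, 19712/15, 3584/5, -4820992/315, 2646016/35, …
ICs: h(0) = 0, h′(0) = 16.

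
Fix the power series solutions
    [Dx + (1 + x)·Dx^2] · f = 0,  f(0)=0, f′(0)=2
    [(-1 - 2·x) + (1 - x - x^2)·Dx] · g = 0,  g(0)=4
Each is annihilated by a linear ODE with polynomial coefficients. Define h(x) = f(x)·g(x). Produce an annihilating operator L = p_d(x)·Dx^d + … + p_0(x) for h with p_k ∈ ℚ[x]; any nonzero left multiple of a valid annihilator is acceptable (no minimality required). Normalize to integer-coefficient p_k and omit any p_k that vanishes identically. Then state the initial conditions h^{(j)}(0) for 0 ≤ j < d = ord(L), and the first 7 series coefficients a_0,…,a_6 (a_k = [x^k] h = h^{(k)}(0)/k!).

f: a_k = 0, 2, -1, 2/3, -1/2, 2/5, -1/3, …
g: a_k = 4, 4, 8, 12, 20, 32, 52, …
L₀ := L_f ⊗_s L_g (sym. prod.), ord ≤ 2.
L = (3 + 4·x) + (1 + 7·x + 5·x^2)·Dx + (-1 + 2·x^2 + x^3)·Dx^2  (order 2).
h: a_k = 0, 8, 4, 44/3, 50/3, 494/15, 724/15, …
ICs: h(0) = 0, h′(0) = 8.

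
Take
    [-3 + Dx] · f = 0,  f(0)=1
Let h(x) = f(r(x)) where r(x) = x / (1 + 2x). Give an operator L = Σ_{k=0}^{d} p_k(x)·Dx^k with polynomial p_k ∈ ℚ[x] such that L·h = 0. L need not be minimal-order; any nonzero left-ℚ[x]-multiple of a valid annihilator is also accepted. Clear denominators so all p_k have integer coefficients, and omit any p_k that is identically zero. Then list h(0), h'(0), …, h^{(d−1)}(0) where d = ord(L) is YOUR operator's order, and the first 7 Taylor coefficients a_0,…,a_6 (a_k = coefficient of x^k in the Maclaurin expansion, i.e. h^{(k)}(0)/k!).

L = -3 + (1 + 4·x + 4·x^2)·Dx  (order 1).
h: a_k = 1, 3, -3/2, -3/2, 51/8, -519/40, 1581/80, …
ICs: h(0) = 1.

f: a_k = 1, 3, 9/2, 9/2, 27/8, 81/40, 81/80, …
Change of var in L_f (x↦r) gives L₀.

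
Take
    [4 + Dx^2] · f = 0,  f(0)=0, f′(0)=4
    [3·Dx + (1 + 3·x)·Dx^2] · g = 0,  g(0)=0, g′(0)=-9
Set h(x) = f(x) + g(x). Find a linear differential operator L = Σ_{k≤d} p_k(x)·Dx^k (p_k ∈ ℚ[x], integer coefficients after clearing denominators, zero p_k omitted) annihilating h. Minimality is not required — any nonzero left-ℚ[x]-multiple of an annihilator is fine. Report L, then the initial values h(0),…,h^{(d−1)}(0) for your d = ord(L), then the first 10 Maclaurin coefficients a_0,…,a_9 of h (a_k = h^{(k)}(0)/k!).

f: a_k = 0, 4, 0, -8/3, 0, 8/15, 0, -16/315, 0, 8/2835, …
g: a_k = 0, -9, 27/2, -27, 243/4, -729/5, 729/2, -6561/7, 19683/8, -6561, …
Sum ⇒ L₀ = lclm(L_f,L_g) in ℚ(x)⟨Dx⟩.
L = (348 + 144·x + 216·x^2)·Dx + (44 + 180·x + 216·x^2 + 216·x^3)·Dx^2 + (87 + 36·x + 54·x^2)·Dx^3 + (11 + 45·x + 54·x^2 + 54·x^3)·Dx^4  (order 4).
h: a_k = 0, -5, 27/2, -89/3, 243/4, -2179/15, 729/2, -295261/315, 19683/8, -18600427/2835, …
ICs: h(0) = 0, h′(0) = -5, h′′(0) = 27, h′′′(0) = -178.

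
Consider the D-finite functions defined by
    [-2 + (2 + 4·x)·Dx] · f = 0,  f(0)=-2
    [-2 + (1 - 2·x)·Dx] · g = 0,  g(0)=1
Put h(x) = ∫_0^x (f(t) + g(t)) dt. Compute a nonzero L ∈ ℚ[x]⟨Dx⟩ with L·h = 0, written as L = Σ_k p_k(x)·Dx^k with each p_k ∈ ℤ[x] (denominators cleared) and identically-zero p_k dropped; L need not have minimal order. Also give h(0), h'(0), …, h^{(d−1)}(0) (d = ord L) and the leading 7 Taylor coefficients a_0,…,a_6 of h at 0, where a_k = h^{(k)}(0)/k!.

f: a_k = -2, -2, 1, -1, 5/4, -7/4, 21/8, …
g: a_k = 1, 2, 4, 8, 16, 32, 64, …
Sum ⇒ L₀ = lclm(L_f,L_g) in ℚ(x)⟨Dx⟩.
h=∫₀ˣh₀: take L = L₀·Dx.
L = (10 + 12·x)·Dx + (-9 - 28·x - 36·x^2)·Dx^2 + (1 + 6·x - 4·x^2 - 24·x^3)·Dx^3  (order 3).
h: a_k = 0, -1, 0, 5/3, 7/4, 69/20, 121/24, …
ICs: h(0) = 0, h′(0) = -1, h′′(0) = 0.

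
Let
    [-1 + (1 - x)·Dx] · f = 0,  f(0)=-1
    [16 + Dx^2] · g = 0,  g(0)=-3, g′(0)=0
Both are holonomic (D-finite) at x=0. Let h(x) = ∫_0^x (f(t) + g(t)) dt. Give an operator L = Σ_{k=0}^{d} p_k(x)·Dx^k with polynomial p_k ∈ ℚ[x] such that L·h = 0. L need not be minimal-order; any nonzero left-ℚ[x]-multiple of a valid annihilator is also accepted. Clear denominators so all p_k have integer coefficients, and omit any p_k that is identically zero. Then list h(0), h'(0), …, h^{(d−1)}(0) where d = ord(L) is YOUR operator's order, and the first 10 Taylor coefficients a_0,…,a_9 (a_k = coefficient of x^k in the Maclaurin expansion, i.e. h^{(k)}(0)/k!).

f: a_k = -1, -1, -1, -1, -1, -1, -1, -1, -1, -1, …
g: a_k = -3, 0, 24, 0, -32, 0, 256/15, 0, -512/105, 0, …
f+g: L₀ = lclm(L_f,L_g), ord ≤ 1+2.
∫: right-multiply L₀ by Dx.
L = (176 - 256·x + 128·x^2)·Dx + (-144 + 400·x - 384·x^2 + 128·x^3)·Dx^2 + (11 - 16·x + 8·x^2)·Dx^3 + (-9 + 25·x - 24·x^2 + 8·x^3)·Dx^4  (order 4).
h: a_k = 0, -4, -1/2, 23/3, -1/4, -33/5, -1/6, 241/105, -1/8, -617/945, …
ICs: h(0) = 0, h′(0) = -4, h′′(0) = -1, h′′′(0) = 46.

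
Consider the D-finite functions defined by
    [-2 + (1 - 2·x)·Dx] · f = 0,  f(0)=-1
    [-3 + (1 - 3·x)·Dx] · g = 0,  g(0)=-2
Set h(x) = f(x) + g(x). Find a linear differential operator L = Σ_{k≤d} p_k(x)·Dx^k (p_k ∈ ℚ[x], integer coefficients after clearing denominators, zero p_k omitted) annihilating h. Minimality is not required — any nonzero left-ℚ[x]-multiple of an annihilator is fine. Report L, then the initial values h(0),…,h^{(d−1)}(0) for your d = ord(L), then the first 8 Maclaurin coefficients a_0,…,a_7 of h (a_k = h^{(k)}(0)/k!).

f: a_k = -1, -2, -4, -8, -16, -32, -64, -128, …
g: a_k = -2, -6, -18, -54, -162, -486, -1458, -4374, …
f+g: L₀ = lclm(L_f,L_g), ord ≤ 1+1.
L = -12 + (10 - 24·x)·Dx + (-1 + 5·x - 6·x^2)·Dx^2  (order 2).
h: a_k = -3, -8, -22, -62, -178, -518, -1522, -4502, …
ICs: h(0) = -3, h′(0) = -8.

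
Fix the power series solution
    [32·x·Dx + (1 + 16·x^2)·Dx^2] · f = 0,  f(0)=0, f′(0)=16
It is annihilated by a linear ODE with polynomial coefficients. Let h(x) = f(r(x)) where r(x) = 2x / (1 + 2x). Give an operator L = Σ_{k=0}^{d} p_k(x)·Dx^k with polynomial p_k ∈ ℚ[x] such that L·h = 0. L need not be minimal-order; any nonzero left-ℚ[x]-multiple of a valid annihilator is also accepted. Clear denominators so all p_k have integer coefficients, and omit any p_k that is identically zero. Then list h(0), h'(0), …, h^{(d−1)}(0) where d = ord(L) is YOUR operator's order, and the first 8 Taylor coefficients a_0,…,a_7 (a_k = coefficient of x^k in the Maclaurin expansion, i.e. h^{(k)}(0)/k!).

L = (4 + 136·x)·Dx + (1 + 4·x + 68·x^2)·Dx^2  (order 2).
h: a_k = 0, 32, -64, -1664/3, 3840, 51712/5, -625664/3, 1488896/7, …
ICs: h(0) = 0, h′(0) = 32.

f: a_k = 0, 16, 0, -256/3, 0, 4096/5, 0, -65536/7, …
f∘r: x↦r, Dx↦Dx/r' in L_f ⇒ L₀.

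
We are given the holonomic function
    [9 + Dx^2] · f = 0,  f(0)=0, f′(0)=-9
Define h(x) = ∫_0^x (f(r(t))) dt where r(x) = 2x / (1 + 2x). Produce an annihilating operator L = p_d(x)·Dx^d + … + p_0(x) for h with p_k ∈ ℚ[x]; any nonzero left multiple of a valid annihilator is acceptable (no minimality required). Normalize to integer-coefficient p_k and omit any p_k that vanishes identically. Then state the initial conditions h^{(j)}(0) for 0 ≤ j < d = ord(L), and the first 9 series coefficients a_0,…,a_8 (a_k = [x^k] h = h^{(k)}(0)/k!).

f: a_k = 0, -9, 0, 27/2, 0, -243/40, 0, 729/560, 0, …
Substitute x→r, Dx→(1/r')Dx; clear ⇒ L₀.
h=∫h₀ ⇒ L = L₀·Dx.
L = 36·Dx + (4 + 24·x + 48·x^2 + 32·x^3)·Dx^2 + (1 + 8·x + 24·x^2 + 32·x^3 + 16·x^4)·Dx^3  (order 3).
h: a_k = 0, 0, -9, 12, 9, -504/5, 1758/5, -6120/7, 58059/35, …
ICs: h(0) = 0, h′(0) = 0, h′′(0) = -18.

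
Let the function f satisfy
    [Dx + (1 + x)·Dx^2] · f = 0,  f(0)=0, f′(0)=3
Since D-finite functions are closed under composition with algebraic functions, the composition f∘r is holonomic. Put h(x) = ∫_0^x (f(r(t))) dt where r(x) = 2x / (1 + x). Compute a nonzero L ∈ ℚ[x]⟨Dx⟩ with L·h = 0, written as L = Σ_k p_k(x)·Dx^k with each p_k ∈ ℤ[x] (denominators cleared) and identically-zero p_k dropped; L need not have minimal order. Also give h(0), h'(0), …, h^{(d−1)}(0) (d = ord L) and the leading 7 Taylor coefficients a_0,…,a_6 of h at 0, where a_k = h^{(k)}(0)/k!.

f: a_k = 0, 3, -3/2, 1, -3/4, 3/5, -1/2, …
Change of var in L_f (x↦r) gives L₀.
h=∫₀ˣh₀: take L = L₀·Dx.
L = (4 + 6·x)·Dx^2 + (1 + 4·x + 3·x^2)·Dx^3  (order 3).
h: a_k = 0, 0, 3, -4, 13/2, -12, 121/5, …
ICs: h(0) = 0, h′(0) = 0, h′′(0) = 6.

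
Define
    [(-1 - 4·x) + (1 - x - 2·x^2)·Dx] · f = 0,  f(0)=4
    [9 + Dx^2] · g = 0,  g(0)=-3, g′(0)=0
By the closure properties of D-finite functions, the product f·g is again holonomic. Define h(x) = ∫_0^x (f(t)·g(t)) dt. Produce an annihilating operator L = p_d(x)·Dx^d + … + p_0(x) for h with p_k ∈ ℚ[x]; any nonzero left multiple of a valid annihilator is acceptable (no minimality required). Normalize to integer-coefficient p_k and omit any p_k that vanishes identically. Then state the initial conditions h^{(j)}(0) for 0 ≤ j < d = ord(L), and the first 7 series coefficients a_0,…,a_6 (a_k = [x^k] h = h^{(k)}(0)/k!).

f: a_k = 4, 4, 12, 20, 44, 84, 172, …
g: a_k = -3, 0, 27/2, 0, -81/8, 0, 243/80, …
Sym-product of L_f,L_g gives L₀ (≤ ord 2).
h=∫₀ˣh₀: take L = L₀·Dx.
L = (-5 + 9·x + 18·x^2)·Dx + (2 + 8·x)·Dx^2 + (-1 + x + 2·x^2)·Dx^3  (order 3).
h: a_k = 0, -12, -6, 6, -3/2, -21/10, -15/4, …
ICs: h(0) = 0, h′(0) = -12, h′′(0) = -12.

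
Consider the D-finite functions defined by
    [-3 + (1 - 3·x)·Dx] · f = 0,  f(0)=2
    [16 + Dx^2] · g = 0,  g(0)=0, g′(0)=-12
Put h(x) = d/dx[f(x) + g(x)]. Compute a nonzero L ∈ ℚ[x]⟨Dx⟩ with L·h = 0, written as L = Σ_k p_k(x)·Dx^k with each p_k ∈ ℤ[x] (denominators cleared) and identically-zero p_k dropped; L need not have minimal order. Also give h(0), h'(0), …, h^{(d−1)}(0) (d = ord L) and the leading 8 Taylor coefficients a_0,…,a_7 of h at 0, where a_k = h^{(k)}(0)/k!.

f: a_k = 2, 6, 18, 54, 162, 486, 1458, 4374, …
g: a_k = 0, -12, 0, 32, 0, -128/5, 0, 1024/105, …
h₀=f+g: left-lcm gives L₀, ord ≤ 3.
Derive L from L₀ (diff closure).
L = (5952 - 4608·x + 6912·x^2) + (-560 + 2448·x - 3456·x^2 + 3456·x^3)·Dx + (372 - 288·x + 432·x^2)·Dx^2 + (-35 + 153·x - 216·x^2 + 216·x^3)·Dx^3  (order 3).
h: a_k = -6, 36, 258, 648, 2302, 8748, 460294/15, 104976, …
ICs: h(0) = -6, h′(0) = 36, h′′(0) = 516.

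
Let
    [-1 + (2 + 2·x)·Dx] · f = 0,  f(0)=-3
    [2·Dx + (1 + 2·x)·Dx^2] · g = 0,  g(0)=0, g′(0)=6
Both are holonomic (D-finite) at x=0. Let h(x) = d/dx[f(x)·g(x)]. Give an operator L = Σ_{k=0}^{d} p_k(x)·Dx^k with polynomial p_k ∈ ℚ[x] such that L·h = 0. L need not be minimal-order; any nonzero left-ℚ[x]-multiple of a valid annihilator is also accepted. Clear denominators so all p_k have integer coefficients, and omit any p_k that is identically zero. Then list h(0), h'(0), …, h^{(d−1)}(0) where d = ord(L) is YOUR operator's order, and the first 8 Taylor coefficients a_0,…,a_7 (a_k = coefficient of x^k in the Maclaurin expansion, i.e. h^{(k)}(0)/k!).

L = (-11 - 4·x + 4·x^2) + (-28 - 36·x + 24·x^2 + 32·x^3)·Dx + (-4 - 8·x + 12·x^2 + 32·x^3 + 16·x^4)·Dx^2  (order 2).
h: a_k = -18, 18, -153/4, 165/2, -11127/64, 115209/320, -1887381/2560, 6716151/4480, …
ICs: h(0) = -18, h′(0) = 18.

f: a_k = -3, -3/2, 3/8, -3/16, 15/128, -21/256, 63/1024, -99/2048, …
g: a_k = 0, 6, -6, 8, -12, 96/5, -32, 384/7, …
f·g: L₀ = L_f ⊗_s L_g, ord ≤ 1·2.
h=h₀': d/dx-closure on L₀ ⇒ L.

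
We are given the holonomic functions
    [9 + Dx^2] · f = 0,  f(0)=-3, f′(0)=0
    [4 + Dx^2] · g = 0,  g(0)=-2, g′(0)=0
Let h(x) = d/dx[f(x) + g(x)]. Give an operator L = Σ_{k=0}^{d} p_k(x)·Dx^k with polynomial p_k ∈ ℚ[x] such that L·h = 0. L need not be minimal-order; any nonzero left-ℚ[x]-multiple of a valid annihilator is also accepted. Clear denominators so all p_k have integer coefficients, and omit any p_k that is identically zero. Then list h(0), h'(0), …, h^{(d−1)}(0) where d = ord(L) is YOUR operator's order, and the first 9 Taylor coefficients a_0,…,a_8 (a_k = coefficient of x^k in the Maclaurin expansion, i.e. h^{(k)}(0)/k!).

f: a_k = -3, 0, 27/2, 0, -81/8, 0, 243/80, 0, -2187/4480, …
g: a_k = -2, 0, 4, 0, -4/3, 0, 8/45, 0, -4/315, …
f+g: L₀ = lclm(L_f,L_g), ord ≤ 2+2.
Differentiate: ansatz ord ≤ ord L₀ ⇒ L.
L = 36 + 13·Dx^2 + Dx^4  (order 4).
h: a_k = 0, 35, 0, -275/6, 0, 463/24, 0, -577/144, 0, …
ICs: h(0) = 0, h′(0) = 35, h′′(0) = 0, h′′′(0) = -275.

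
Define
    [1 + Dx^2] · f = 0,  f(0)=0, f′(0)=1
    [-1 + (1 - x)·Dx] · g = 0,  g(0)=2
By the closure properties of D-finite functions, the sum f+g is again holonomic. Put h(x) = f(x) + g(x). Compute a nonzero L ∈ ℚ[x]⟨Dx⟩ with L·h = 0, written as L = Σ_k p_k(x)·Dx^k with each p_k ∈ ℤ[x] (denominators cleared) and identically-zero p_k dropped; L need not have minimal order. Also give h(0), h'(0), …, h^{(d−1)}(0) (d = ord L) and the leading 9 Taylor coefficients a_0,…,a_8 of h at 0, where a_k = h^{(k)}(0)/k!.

f: a_k = 0, 1, 0, -1/6, 0, 1/120, 0, -1/5040, 0, …
g: a_k = 2, 2, 2, 2, 2, 2, 2, 2, 2, …
h₀=f+g: left-lcm gives L₀, ord ≤ 3.
L = (-7 + 2·x - x^2) + (3 - 5·x + 3·x^2 - x^3)·Dx + (-7 + 2·x - x^2)·Dx^2 + (3 - 5·x + 3·x^2 - x^3)·Dx^3  (order 3).
h: a_k = 2, 3, 2, 11/6, 2, 241/120, 2, 10079/5040, 2, …
ICs: h(0) = 2, h′(0) = 3, h′′(0) = 4.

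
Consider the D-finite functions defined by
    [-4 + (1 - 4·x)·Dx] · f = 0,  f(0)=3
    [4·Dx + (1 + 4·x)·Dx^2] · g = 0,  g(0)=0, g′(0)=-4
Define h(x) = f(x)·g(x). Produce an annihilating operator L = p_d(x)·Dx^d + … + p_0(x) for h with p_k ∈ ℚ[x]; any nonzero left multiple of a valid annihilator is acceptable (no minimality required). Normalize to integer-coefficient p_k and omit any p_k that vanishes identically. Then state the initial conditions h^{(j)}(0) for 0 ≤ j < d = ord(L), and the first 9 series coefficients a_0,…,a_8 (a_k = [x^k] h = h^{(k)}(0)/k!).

f: a_k = 3, 12, 48, 192, 768, 3072, 12288, 49152, 196608, …
g: a_k = 0, -4, 8, -64/3, 64, -1024/5, 2048/3, -16384/7, 8192, …
Sym-product of L_f,L_g gives L₀ (≤ ord 2).
L = 16 + (4 + 48·x)·Dx + (-1 + 16·x^2)·Dx^2  (order 2).
h: a_k = 0, -12, -24, -160, -448, -12032/5, -37888/5, -1306624/35, -4366336/35, …
ICs: h(0) = 0, h′(0) = -12.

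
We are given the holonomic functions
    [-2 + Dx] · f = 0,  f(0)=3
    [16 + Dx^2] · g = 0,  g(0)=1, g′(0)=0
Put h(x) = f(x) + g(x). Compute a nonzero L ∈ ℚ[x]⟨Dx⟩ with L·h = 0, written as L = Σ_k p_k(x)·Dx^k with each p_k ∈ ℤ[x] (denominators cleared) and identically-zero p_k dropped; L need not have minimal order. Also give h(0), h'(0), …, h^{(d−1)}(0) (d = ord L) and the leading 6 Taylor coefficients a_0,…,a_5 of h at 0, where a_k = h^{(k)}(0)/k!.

f: a_k = 3, 6, 6, 4, 2, 4/5, …
g: a_k = 1, 0, -8, 0, 32/3, 0, …
h₀=f+g: left-lcm gives L₀, ord ≤ 3.
L = -32 + 16·Dx - 2·Dx^2 + Dx^3  (order 3).
h: a_k = 4, 6, -2, 4, 38/3, 4/5, …
ICs: h(0) = 4, h′(0) = 6, h′′(0) = -4.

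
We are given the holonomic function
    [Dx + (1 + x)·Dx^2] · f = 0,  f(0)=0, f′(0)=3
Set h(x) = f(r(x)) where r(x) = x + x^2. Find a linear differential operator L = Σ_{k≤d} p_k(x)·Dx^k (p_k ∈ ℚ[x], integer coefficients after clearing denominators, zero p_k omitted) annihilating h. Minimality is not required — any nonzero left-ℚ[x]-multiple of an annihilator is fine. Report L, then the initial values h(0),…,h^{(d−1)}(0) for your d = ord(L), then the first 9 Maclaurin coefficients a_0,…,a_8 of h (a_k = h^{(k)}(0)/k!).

f: a_k = 0, 3, -3/2, 1, -3/4, 3/5, -1/2, 3/7, -3/8, …
f∘r: x↦r, Dx↦Dx/r' in L_f ⇒ L₀.
L = (-1 + 2·x + 2·x^2)·Dx + (1 + 3·x + 3·x^2 + 2·x^3)·Dx^2  (order 2).
h: a_k = 0, 3, 3/2, -2, 3/4, 3/5, -1, 3/7, 3/8, …
ICs: h(0) = 0, h′(0) = 3.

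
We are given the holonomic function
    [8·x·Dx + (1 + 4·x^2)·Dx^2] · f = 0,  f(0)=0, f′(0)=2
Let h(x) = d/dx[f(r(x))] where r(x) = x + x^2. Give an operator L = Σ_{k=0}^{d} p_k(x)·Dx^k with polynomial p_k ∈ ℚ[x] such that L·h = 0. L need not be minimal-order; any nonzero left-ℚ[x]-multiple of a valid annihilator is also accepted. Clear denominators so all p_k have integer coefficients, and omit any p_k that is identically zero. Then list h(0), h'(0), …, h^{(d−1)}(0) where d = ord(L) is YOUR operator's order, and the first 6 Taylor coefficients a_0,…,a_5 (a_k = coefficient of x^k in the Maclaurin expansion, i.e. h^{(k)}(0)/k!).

L = (-2 + 8·x + 32·x^2 + 48·x^3 + 24·x^4) + (1 + 2·x + 4·x^2 + 16·x^3 + 20·x^4 + 8·x^5)·Dx  (order 1).
h: a_k = 2, 4, -8, -32, -8, 176, …
ICs: h(0) = 2.

f: a_k = 0, 2, 0, -8/3, 0, 32/5, …
h₀=f(r): pull back L_f along r ⇒ L₀.
Derive L from L₀ (diff closure).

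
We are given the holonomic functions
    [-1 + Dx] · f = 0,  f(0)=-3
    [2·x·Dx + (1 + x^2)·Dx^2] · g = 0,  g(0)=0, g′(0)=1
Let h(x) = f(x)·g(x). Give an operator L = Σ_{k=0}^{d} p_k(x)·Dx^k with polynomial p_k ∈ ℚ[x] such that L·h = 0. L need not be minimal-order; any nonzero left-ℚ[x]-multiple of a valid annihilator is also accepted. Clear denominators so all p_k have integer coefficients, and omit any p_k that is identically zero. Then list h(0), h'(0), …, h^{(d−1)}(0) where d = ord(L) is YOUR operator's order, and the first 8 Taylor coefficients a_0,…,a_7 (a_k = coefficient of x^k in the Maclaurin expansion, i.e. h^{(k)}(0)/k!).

L = (1 - 2·x + x^2) + (-2 + 2·x - 2·x^2)·Dx + (1 + x^2)·Dx^2  (order 2).
h: a_k = 0, -3, -3, -1/2, 1/2, -9/40, -11/24, 93/560, …
ICs: h(0) = 0, h′(0) = -3.

f: a_k = -3, -3, -3/2, -1/2, -1/8, -1/40, -1/240, -1/1680, …
g: a_k = 0, 1, 0, -1/3, 0, 1/5, 0, -1/7, …
L₀ := L_f ⊗_s L_g (sym. prod.), ord ≤ 2.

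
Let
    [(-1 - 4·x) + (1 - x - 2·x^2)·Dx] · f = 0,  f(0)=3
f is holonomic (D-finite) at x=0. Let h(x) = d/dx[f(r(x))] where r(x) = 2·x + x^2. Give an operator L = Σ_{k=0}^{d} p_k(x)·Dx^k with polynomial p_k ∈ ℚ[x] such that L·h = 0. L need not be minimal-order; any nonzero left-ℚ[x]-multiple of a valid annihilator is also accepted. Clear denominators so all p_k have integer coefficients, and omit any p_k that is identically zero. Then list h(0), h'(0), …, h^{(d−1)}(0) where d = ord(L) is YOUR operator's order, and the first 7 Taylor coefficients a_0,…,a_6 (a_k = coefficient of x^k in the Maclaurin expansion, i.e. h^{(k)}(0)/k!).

f: a_k = 3, 3, 9, 15, 33, 63, 129, …
f∘r: x↦r, Dx↦Dx/r' in L_f ⇒ L₀.
Differentiate: ansatz ord ≤ ord L₀ ⇒ L.
L = (13 + 52·x + 186·x^2 + 160·x^3 + 40·x^4) + (-1 - 5·x + 26·x^2 + 62·x^3 + 40·x^4 + 8·x^5)·Dx  (order 1).
h: a_k = 6, 78, 468, 2868, 15810, 84618, 438984, …
ICs: h(0) = 6.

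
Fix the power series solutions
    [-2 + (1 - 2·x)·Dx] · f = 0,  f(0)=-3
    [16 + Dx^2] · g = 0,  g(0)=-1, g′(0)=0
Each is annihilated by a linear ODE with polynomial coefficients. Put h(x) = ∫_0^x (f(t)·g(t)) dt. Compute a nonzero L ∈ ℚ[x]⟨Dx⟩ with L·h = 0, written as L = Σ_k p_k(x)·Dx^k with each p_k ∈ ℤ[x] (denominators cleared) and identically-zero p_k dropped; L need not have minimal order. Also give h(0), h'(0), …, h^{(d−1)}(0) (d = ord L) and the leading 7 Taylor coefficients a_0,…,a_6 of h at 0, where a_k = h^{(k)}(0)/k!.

f: a_k = -3, -6, -12, -24, -48, -96, -192, …
g: a_k = -1, 0, 8, 0, -32/3, 0, 256/45, …
Product ⇒ symmetric product L₀, ord ≤ 2.
∫: right-multiply L₀ by Dx.
L = (-16 + 32·x)·Dx + 4·Dx^2 + (-1 + 2·x)·Dx^3  (order 3).
h: a_k = 0, 3, 3, -4, -6, -16/5, -16/3, …
ICs: h(0) = 0, h′(0) = 3, h′′(0) = 6.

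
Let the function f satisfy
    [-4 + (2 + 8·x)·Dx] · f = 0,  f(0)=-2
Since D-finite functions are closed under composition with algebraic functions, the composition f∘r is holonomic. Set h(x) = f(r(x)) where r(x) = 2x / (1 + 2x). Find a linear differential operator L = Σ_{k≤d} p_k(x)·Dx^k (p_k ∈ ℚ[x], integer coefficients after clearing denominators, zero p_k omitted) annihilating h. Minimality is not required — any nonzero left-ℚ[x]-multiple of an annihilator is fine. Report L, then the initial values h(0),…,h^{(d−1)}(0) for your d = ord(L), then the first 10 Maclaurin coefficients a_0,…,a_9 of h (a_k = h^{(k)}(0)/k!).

L = -4 + (1 + 12·x + 20·x^2)·Dx  (order 1).
h: a_k = -2, -8, 32, -160, 960, -6528, 48128, -374272, 3020800, -25057280, …
ICs: h(0) = -2.

f: a_k = -2, -4, 4, -8, 20, -56, 168, -528, 1716, -5720, …
L₀ from L_f via x↦r, Dx↦r'^{-1}Dx.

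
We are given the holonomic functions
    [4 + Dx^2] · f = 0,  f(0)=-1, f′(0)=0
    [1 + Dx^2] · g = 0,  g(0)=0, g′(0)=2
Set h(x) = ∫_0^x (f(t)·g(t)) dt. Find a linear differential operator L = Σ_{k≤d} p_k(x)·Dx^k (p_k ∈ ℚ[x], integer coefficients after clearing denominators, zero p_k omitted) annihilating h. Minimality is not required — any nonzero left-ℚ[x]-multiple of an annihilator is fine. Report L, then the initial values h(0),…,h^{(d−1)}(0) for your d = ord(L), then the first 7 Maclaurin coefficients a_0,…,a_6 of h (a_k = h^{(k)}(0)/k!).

f: a_k = -1, 0, 2, 0, -2/3, 0, 4/45, …
g: a_k = 0, 2, 0, -1/3, 0, 1/60, 0, …
h₀=f·g: eliminate ⇒ L₀, order ≤ 2·2.
Integrate: L := L₀·Dx.
L = 9·Dx + 10·Dx^3 + Dx^5  (order 5).
h: a_k = 0, 0, -1, 0, 13/12, 0, -121/360, …
ICs: h(0) = 0, h′(0) = 0, h′′(0) = -2, h′′′(0) = 0, h′′′′(0) = 26.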